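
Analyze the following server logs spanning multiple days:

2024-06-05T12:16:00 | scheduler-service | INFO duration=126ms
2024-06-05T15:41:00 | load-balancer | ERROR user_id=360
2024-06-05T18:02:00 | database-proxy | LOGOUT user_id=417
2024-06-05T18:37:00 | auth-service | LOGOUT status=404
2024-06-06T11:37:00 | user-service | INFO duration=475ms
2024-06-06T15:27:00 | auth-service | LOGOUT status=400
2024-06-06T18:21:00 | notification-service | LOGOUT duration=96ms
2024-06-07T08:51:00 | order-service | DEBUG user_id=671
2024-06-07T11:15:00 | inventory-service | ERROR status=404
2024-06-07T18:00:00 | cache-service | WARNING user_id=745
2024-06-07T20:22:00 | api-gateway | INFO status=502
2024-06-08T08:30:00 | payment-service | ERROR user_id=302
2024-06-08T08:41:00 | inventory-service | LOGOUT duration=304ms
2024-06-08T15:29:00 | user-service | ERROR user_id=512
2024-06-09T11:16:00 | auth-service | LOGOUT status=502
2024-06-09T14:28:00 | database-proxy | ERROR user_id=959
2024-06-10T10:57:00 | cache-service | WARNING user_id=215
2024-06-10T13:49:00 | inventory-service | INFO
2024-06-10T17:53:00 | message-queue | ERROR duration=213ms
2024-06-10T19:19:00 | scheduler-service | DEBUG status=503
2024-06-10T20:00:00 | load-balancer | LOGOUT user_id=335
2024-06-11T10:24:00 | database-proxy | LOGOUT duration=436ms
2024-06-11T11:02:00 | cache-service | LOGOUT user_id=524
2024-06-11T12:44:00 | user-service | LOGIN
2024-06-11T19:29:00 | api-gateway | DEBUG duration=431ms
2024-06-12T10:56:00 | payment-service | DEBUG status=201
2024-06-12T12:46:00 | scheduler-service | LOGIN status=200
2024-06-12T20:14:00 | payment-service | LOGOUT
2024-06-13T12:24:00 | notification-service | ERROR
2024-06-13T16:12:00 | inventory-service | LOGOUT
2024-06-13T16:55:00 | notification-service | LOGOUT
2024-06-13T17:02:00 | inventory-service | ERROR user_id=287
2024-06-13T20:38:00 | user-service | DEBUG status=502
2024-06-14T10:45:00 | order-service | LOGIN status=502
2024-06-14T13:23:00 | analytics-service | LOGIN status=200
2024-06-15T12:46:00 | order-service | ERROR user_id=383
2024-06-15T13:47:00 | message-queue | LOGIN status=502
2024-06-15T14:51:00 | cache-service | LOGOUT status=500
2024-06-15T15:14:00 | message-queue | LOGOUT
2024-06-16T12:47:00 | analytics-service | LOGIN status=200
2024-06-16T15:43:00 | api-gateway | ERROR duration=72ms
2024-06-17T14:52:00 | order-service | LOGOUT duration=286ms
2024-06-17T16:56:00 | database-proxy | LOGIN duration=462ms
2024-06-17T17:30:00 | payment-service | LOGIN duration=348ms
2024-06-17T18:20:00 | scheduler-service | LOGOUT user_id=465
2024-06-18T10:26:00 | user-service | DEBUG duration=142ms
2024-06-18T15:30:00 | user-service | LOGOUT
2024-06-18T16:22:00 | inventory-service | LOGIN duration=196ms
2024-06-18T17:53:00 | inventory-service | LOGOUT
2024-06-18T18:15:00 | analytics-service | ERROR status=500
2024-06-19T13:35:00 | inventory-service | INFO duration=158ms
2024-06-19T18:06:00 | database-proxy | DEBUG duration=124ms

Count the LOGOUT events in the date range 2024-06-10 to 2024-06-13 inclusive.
6

To filter by date range:

1. Date range: 2024-06-10 through 2024-06-13, both dates inclusive
2. Filter for LOGOUT events whose date falls in this range
3. Count matching events: 6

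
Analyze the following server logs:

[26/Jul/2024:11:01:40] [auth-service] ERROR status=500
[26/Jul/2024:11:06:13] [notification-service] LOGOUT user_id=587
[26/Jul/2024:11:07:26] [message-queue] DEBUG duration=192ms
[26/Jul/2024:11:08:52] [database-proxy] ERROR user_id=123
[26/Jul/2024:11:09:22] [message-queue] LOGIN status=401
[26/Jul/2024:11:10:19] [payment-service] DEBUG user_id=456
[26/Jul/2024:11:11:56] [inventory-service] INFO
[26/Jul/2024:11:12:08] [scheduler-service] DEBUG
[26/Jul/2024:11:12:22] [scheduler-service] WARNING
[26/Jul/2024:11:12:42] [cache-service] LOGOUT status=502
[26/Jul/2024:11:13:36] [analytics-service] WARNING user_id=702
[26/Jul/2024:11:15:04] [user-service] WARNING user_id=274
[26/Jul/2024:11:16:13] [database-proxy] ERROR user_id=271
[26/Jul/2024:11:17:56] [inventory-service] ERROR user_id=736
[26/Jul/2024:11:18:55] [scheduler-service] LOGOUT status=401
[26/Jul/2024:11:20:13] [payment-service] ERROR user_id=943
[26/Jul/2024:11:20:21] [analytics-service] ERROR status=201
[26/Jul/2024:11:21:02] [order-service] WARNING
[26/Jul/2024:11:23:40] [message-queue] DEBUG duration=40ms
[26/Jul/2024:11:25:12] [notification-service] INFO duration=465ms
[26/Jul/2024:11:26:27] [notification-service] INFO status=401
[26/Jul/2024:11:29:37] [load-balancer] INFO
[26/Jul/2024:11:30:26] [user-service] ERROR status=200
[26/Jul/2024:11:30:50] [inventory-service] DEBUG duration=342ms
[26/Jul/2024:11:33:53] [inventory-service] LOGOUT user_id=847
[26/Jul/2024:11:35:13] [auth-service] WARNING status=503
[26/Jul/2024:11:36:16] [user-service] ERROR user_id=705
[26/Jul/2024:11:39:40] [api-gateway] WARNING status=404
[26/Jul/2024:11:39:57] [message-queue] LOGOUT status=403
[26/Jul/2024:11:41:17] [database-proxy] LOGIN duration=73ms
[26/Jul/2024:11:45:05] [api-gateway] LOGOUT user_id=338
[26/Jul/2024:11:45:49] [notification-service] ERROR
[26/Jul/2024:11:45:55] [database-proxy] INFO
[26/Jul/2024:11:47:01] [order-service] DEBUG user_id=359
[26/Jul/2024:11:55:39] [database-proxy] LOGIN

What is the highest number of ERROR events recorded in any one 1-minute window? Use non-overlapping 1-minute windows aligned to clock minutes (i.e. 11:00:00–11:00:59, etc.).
2

To find the burst window:

1. Divide the log period into non-overlapping 1-minute windows starting at 11:00
2. Count ERROR events in each window
3. Find the window with maximum count
4. Maximum events in a window: 2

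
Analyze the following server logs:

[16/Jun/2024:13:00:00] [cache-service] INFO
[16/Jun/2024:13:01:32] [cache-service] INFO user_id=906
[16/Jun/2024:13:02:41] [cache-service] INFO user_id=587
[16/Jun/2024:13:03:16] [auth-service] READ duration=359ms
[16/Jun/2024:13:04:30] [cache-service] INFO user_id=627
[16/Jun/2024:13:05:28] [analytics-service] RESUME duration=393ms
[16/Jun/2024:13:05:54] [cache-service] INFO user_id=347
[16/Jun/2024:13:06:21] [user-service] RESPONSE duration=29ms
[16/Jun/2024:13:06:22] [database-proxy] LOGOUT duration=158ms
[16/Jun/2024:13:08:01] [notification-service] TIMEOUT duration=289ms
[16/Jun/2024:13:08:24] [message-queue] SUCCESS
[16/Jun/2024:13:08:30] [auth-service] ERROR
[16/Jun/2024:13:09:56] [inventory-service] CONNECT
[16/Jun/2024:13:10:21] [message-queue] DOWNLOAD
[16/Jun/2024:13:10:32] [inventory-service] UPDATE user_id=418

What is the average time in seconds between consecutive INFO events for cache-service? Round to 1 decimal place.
88.5

To calculate average interval:

1. Find all INFO events for cache-service in order
2. Calculate time gaps between consecutive events
3. Compute mean of gaps: 354 / 4 = 88.5 seconds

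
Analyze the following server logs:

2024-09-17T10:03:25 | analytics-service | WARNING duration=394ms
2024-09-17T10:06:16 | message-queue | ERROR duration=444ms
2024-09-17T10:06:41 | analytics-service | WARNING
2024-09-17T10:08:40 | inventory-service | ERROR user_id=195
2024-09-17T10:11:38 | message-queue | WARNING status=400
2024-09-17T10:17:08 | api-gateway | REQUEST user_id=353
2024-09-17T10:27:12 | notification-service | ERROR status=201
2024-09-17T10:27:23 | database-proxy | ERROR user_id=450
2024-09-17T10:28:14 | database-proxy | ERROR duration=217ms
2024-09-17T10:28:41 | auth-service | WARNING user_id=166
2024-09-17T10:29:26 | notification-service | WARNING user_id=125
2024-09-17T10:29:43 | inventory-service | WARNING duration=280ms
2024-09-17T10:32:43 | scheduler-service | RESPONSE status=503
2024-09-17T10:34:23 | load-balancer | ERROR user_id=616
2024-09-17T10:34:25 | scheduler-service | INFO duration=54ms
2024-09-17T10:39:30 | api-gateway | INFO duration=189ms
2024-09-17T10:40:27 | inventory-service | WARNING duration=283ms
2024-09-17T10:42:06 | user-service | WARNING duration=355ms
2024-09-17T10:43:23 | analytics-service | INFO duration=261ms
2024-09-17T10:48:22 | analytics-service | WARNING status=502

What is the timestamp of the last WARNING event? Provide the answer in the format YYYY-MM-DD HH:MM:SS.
2024-09-17 10:48:22

To find the last event:

1. Filter for all WARNING events
2. Sort by timestamp
3. Select the last one
4. Timestamp: 2024-09-17 10:48:22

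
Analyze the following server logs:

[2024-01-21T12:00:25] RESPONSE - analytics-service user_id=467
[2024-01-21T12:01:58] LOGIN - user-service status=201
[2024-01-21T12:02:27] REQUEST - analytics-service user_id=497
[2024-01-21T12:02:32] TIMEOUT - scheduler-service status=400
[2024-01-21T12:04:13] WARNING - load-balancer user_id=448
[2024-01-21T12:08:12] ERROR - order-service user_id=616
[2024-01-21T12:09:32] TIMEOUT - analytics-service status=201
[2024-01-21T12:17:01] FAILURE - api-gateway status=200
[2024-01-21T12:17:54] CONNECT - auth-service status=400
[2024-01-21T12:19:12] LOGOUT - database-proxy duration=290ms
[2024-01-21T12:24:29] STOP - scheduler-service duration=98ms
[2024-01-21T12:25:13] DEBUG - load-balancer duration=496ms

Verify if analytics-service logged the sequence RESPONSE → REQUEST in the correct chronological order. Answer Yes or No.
Yes

To verify sequence order:

1. Find all events in sequence RESPONSE → REQUEST for analytics-service
2. Extract their timestamps
3. Check if timestamps are in ascending order
4. Result: Yes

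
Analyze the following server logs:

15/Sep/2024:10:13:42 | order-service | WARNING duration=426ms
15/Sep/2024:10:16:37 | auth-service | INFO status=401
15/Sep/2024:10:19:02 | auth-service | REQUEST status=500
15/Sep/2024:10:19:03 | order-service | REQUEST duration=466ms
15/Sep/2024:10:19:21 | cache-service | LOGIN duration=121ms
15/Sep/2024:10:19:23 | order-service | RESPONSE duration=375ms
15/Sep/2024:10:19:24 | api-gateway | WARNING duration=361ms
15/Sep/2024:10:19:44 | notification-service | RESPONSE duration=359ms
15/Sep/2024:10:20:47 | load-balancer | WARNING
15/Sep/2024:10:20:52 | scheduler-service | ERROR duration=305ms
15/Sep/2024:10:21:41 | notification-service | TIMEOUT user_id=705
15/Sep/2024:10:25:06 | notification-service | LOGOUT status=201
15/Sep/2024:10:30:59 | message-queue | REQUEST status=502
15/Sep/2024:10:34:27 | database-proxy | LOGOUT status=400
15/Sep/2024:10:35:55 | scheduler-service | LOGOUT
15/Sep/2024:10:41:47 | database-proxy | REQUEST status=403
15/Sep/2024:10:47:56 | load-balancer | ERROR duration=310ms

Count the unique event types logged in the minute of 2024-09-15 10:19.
4

To count unique event types:

1. Filter events in the minute starting at 2024-09-15 10:19
2. Extract event types from matching entries
3. Count unique types: 4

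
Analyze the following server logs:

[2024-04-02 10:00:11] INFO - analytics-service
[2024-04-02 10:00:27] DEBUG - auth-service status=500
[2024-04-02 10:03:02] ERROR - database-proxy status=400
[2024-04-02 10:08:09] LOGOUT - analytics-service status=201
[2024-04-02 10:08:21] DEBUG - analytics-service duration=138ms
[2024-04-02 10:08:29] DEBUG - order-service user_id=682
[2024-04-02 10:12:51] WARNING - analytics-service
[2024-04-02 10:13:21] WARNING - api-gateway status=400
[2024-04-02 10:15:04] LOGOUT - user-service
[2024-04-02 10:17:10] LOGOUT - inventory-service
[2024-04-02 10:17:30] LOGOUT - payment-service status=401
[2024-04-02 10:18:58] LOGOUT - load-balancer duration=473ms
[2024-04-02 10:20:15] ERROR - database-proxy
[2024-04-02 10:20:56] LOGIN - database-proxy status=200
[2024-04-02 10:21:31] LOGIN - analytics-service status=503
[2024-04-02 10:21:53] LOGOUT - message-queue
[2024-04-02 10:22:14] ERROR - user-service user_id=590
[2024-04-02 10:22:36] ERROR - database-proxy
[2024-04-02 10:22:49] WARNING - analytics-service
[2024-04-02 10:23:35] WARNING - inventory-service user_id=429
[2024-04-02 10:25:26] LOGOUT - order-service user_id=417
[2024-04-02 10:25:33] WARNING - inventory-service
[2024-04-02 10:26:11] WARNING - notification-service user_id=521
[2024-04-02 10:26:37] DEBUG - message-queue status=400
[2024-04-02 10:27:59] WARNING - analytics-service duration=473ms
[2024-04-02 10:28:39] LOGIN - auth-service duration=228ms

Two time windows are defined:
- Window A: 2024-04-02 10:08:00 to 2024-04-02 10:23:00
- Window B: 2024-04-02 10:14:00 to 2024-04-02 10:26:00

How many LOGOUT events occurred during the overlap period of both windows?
5

To find overlap events:

1. Window A: 2024-04-02 10:08:00 to 2024-04-02 10:23:00
2. Window B: 2024-04-02 10:14:00 to 2024-04-02 10:26:00
3. Overlap period: 2024-04-02 10:14:00 to 2024-04-02 10:23:00
4. Count LOGOUT events in overlap: 5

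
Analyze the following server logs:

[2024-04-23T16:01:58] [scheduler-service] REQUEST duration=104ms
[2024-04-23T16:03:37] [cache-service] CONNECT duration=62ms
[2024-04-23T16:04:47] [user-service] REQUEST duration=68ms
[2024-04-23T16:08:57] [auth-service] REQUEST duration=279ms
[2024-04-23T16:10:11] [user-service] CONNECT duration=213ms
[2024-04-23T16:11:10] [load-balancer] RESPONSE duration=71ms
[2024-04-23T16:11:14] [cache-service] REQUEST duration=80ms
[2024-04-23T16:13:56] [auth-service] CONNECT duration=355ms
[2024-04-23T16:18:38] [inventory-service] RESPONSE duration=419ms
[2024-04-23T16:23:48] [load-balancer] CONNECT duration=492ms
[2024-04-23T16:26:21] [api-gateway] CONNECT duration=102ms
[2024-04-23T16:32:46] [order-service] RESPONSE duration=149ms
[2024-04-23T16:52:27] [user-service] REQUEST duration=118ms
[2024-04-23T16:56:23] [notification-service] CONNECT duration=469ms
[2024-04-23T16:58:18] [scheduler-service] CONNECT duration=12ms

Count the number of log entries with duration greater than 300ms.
4

To count timeouts:

1. Threshold: 300ms
2. Extract duration from each log entry
3. Count entries where duration > 300
4. Timeout count: 4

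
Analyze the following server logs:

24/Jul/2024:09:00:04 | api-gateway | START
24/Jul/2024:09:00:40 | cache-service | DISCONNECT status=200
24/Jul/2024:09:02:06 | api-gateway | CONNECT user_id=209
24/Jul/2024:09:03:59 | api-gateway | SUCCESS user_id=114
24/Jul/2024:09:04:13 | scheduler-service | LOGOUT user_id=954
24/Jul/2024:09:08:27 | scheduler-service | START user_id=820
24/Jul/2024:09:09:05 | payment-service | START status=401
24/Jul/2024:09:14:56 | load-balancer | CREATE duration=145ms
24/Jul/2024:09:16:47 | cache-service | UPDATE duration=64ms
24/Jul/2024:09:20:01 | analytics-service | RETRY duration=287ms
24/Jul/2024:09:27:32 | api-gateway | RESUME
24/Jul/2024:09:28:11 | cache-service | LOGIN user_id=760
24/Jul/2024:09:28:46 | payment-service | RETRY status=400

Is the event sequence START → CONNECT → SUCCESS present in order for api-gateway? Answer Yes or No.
Yes

To verify sequence order:

1. Find all events in sequence START → CONNECT → SUCCESS for api-gateway
2. Extract their timestamps
3. Check if timestamps are in ascending order
4. Result: Yes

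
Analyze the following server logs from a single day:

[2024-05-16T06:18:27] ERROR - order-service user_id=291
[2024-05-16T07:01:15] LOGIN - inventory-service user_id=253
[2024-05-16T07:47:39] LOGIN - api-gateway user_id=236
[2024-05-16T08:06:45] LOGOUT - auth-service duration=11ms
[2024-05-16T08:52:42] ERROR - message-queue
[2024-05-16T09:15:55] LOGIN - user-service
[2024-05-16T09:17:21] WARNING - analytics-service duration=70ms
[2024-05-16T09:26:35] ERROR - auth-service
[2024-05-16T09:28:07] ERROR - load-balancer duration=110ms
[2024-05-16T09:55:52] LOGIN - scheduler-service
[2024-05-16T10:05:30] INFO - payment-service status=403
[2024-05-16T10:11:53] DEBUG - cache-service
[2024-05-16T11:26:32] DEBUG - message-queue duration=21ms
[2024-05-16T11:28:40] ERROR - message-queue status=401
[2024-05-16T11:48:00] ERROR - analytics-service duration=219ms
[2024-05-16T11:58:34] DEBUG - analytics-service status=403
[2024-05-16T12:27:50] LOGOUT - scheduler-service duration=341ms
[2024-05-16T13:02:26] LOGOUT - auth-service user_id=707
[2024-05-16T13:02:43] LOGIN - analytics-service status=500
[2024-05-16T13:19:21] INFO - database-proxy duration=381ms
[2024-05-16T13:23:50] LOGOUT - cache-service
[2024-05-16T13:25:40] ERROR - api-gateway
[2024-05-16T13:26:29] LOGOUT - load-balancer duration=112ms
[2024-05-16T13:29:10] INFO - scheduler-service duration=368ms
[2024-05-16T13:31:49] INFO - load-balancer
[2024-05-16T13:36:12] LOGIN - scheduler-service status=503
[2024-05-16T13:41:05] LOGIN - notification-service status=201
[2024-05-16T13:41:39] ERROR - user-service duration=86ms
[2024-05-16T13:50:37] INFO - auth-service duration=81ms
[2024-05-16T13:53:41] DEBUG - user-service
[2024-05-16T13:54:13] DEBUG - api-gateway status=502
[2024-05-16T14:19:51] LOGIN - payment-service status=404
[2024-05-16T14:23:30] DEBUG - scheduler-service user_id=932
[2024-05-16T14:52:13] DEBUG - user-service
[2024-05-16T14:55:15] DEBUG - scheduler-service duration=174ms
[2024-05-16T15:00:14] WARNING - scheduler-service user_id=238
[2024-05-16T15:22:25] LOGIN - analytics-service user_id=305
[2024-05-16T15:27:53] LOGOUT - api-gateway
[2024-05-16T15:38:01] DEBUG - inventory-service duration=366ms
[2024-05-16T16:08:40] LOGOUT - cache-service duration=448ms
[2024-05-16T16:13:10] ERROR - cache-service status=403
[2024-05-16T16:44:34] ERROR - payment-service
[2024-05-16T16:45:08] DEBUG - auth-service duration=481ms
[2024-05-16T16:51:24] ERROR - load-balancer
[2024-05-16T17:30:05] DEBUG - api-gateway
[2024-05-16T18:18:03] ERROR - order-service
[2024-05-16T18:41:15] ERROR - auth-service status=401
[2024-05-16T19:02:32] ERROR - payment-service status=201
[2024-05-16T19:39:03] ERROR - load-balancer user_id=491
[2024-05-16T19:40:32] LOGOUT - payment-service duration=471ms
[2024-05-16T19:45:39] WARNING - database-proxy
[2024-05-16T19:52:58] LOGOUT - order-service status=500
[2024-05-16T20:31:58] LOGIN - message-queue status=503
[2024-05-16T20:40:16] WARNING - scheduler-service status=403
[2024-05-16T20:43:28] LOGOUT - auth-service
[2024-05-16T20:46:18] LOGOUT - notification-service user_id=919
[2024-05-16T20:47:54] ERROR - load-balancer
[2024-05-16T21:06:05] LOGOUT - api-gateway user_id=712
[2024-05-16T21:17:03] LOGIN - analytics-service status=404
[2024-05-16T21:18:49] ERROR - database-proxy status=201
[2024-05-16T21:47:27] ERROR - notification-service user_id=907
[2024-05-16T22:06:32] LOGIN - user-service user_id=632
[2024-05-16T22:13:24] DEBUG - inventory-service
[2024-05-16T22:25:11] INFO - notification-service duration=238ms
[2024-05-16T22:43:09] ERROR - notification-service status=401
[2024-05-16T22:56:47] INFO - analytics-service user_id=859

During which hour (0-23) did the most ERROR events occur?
16

To find the peak hour:

1. Group all ERROR events by hour
2. Count events in each hour
3. Find hour with maximum count
4. Peak hour: 16 (with 3 events)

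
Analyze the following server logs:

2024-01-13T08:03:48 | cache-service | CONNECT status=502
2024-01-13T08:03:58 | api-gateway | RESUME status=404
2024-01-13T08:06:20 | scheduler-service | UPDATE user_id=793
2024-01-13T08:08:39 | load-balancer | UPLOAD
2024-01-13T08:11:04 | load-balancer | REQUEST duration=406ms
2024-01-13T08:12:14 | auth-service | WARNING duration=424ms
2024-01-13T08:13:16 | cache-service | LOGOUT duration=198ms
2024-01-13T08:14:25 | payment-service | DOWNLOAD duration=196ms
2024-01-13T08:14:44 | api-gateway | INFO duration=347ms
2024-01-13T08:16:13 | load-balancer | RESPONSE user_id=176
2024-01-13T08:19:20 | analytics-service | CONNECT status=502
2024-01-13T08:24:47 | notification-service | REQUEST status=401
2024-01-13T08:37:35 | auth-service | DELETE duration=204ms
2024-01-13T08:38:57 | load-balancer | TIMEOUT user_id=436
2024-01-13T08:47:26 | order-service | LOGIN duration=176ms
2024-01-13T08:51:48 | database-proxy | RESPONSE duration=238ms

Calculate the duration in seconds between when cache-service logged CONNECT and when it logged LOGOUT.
568

To find the time between events:

1. Locate the first CONNECT event for cache-service: 2024-01-13T08:03:48
2. Locate the first LOGOUT event for cache-service: 2024-01-13T08:13:16
3. Calculate the difference: 2024-01-13T08:13:16 - 2024-01-13T08:03:48 = 568 seconds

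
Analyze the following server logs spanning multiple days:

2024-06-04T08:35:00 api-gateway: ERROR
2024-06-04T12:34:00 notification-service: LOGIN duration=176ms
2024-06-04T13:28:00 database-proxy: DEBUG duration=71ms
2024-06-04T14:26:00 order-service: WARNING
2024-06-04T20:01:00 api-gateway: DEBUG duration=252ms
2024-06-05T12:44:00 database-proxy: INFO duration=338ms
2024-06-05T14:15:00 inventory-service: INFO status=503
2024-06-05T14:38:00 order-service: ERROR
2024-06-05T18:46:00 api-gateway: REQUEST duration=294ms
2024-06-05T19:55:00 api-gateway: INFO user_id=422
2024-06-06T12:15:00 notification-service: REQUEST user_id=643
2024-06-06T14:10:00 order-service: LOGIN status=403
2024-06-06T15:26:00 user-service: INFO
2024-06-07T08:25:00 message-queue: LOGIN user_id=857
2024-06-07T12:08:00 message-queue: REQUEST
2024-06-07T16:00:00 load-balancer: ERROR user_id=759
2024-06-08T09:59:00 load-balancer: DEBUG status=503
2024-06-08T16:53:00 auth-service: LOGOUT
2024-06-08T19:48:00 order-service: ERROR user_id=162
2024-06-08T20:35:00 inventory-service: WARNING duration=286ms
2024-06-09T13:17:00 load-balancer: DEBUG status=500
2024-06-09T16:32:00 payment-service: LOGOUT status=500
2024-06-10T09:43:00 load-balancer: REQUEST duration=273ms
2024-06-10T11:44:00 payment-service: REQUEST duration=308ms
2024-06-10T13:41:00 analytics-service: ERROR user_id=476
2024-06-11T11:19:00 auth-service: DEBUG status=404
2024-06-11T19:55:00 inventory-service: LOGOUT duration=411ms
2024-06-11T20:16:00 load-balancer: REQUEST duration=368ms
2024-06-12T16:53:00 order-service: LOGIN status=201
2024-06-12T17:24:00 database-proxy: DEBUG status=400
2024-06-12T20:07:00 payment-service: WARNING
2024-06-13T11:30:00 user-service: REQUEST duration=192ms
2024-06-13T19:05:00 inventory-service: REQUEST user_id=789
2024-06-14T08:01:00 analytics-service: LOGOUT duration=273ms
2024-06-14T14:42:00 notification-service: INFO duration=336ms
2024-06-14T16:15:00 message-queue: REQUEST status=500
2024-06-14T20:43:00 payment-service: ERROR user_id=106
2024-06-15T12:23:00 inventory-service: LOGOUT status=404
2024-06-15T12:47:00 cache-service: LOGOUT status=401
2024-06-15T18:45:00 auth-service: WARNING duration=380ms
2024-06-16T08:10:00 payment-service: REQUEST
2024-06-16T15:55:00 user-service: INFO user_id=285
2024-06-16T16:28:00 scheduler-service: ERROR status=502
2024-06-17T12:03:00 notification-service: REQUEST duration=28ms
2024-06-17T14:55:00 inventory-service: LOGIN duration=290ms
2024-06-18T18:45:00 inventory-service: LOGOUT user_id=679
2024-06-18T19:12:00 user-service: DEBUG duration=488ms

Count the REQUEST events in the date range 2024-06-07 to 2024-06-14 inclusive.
7

To filter by date range:

1. Date range: 2024-06-07 through 2024-06-14, both dates inclusive
2. Filter for REQUEST events whose date falls in this range
3. Count matching events: 7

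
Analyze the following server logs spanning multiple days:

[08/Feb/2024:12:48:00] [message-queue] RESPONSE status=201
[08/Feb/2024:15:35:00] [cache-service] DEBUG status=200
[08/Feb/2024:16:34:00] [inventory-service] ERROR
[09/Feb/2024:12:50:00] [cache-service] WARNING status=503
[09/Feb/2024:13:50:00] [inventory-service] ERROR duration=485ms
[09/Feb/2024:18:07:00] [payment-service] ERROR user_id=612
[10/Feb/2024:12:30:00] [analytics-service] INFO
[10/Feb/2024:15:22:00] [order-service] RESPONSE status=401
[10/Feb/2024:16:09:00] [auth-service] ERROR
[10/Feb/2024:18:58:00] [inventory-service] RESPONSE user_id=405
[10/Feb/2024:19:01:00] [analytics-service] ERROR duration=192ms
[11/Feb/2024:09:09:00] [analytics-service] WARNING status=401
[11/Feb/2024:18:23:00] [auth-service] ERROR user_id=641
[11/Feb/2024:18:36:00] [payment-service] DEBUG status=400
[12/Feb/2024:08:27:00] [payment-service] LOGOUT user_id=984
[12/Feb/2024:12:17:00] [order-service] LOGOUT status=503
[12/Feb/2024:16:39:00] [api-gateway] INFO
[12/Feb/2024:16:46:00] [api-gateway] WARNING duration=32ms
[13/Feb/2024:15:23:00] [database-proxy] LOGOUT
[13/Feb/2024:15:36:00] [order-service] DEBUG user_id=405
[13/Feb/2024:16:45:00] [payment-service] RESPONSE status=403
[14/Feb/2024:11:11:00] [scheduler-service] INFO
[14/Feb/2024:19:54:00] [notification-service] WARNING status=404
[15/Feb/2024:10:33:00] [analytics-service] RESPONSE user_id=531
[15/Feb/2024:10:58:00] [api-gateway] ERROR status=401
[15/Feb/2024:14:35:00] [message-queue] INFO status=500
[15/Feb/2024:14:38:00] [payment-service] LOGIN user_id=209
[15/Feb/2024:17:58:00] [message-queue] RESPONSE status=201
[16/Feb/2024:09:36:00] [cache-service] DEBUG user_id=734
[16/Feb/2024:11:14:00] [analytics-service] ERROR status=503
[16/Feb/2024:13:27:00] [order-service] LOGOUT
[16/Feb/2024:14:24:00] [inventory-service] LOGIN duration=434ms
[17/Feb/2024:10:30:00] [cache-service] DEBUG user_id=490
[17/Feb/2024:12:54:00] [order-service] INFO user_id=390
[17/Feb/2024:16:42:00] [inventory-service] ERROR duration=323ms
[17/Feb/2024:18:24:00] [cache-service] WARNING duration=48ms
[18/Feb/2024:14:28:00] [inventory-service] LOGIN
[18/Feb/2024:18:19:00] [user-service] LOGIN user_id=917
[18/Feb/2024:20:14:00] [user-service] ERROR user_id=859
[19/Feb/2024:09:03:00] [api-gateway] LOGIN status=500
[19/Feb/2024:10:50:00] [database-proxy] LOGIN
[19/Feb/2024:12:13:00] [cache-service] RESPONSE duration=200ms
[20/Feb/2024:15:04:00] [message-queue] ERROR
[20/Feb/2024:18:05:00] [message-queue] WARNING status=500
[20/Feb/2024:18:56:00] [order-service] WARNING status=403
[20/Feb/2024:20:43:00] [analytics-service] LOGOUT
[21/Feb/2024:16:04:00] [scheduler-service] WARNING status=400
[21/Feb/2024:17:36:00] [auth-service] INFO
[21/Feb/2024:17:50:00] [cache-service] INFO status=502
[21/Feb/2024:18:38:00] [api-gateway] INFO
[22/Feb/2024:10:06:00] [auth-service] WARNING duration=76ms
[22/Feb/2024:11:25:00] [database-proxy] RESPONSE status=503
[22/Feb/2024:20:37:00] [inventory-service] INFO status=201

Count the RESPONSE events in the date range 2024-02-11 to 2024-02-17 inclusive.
3

To filter by date range:

1. Date range: 2024-02-11 through 2024-02-17, both dates inclusive
2. Filter for RESPONSE events whose date falls in this range
3. Count matching events: 3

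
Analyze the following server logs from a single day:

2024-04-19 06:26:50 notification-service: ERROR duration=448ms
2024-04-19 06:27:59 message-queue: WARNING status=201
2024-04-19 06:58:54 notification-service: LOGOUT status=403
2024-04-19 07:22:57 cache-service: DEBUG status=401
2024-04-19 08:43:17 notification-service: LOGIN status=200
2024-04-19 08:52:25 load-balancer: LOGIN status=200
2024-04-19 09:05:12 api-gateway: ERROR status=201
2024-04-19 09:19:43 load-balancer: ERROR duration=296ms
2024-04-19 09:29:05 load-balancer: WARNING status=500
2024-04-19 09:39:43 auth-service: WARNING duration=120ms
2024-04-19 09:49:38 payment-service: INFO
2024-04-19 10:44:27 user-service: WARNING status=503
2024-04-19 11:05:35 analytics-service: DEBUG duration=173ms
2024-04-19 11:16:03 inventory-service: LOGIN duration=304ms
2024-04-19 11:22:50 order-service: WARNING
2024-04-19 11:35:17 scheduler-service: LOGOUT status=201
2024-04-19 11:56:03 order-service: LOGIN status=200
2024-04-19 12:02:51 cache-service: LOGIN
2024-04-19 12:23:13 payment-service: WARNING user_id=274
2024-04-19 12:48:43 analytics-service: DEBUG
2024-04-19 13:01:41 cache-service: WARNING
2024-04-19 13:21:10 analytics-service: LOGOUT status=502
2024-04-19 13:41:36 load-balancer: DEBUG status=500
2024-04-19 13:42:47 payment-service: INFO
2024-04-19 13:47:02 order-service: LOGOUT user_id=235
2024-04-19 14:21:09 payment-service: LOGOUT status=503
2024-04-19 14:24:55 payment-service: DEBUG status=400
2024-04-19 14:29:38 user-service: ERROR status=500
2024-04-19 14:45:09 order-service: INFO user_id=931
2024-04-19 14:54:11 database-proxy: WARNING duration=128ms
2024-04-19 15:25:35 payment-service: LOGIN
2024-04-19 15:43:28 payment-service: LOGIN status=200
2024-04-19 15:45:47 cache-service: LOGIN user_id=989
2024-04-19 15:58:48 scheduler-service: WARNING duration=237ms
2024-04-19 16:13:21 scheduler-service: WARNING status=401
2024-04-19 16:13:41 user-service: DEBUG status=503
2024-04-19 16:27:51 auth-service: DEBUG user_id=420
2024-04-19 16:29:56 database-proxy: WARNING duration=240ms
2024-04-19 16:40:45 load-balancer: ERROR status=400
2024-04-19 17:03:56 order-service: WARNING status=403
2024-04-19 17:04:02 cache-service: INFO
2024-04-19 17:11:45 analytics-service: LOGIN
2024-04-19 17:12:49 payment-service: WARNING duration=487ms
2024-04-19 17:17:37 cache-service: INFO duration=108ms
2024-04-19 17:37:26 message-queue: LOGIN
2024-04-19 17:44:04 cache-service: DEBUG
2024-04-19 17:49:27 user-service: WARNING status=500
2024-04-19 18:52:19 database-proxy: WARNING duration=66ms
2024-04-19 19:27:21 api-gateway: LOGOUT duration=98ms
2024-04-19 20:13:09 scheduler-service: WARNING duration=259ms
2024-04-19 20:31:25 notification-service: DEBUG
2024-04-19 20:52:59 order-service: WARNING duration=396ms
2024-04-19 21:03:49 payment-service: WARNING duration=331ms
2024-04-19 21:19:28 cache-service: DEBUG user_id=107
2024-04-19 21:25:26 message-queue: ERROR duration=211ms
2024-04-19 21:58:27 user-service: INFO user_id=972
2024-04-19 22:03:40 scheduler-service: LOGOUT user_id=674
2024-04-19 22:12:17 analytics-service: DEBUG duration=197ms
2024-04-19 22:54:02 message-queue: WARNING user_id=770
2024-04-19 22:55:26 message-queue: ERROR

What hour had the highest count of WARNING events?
17

To find the peak hour:

1. Group all WARNING events by hour
2. Count events in each hour
3. Find hour with maximum count
4. Peak hour: 17 (with 3 events)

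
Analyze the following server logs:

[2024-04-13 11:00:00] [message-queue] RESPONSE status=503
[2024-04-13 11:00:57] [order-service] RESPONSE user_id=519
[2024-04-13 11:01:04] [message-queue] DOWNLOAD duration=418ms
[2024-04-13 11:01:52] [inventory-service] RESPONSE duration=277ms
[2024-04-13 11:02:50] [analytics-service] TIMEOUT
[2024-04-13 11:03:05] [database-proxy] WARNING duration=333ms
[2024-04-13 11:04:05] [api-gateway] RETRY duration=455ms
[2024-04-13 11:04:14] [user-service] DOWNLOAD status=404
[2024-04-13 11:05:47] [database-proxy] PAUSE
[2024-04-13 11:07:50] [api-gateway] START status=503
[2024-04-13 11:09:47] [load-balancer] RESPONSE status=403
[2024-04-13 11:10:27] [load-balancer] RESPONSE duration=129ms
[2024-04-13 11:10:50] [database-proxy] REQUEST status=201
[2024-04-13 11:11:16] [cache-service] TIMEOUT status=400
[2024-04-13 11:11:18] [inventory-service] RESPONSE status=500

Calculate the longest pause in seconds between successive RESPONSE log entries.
475

To find the longest gap:

1. Extract all RESPONSE events in chronological order
2. Calculate time differences between consecutive events
3. Find the maximum difference
4. Longest gap: 475 seconds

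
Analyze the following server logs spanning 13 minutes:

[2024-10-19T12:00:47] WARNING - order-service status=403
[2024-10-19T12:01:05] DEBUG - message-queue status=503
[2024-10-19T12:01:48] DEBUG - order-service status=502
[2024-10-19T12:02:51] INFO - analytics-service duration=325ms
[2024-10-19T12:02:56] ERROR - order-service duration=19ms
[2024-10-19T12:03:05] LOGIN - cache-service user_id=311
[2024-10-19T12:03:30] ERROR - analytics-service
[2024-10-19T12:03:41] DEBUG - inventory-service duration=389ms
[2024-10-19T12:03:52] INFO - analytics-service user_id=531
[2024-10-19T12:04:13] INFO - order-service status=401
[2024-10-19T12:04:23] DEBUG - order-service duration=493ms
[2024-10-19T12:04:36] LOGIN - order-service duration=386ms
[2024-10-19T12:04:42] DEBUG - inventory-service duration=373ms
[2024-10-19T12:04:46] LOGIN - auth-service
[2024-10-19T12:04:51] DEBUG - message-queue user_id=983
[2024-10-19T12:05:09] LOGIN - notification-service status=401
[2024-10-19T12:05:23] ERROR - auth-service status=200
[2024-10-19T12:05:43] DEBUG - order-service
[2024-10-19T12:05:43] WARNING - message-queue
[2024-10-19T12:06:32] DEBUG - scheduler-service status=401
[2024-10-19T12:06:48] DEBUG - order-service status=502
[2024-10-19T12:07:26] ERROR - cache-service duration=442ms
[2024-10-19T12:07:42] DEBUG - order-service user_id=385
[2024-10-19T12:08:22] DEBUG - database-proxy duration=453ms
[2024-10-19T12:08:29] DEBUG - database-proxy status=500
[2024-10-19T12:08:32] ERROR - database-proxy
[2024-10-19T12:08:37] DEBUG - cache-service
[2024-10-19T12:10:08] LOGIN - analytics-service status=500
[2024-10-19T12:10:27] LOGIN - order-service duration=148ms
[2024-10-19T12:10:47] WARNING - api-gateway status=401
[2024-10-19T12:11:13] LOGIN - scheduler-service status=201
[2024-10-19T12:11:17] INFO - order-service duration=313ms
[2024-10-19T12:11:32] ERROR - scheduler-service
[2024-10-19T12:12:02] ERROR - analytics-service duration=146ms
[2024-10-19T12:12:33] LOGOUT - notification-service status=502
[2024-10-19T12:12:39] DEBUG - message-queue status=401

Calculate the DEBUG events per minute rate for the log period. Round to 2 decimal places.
1.08

To calculate the rate:

1. Count total DEBUG events: 14
2. Total time period: 13 minutes
3. Rate = 14 / 13 = 1.08 events per minute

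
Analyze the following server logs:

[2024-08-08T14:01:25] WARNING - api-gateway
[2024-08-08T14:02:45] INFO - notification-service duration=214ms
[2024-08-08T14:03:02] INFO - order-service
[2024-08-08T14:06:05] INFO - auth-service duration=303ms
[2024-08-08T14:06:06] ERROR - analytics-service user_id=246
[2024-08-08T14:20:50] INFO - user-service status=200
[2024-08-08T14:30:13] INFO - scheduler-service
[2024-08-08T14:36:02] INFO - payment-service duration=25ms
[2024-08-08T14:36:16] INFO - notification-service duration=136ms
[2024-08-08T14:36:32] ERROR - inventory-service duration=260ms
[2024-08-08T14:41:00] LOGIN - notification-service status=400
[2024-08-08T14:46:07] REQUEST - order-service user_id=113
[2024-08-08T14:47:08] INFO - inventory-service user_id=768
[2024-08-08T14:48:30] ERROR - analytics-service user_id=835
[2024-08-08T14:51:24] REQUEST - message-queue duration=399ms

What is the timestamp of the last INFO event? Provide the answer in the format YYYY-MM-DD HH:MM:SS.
2024-08-08 14:47:08

To find the last event:

1. Filter for all INFO events
2. Sort by timestamp
3. Select the last one
4. Timestamp: 2024-08-08 14:47:08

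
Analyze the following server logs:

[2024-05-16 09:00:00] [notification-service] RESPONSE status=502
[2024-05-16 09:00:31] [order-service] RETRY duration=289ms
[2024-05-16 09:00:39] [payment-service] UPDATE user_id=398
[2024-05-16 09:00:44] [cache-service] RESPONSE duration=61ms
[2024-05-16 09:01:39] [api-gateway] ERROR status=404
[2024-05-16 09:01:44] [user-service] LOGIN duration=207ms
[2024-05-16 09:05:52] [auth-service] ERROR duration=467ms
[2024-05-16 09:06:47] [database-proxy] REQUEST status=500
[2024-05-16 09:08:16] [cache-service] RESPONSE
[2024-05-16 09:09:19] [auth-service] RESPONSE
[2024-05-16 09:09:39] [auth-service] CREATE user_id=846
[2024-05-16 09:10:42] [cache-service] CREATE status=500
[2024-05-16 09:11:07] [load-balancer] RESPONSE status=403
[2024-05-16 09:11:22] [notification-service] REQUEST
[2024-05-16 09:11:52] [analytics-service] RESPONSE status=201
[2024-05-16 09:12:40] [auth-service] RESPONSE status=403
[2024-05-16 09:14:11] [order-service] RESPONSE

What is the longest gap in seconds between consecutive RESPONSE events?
452

To find the longest gap:

1. Extract all RESPONSE events in chronological order
2. Calculate time differences between consecutive events
3. Find the maximum difference
4. Longest gap: 452 seconds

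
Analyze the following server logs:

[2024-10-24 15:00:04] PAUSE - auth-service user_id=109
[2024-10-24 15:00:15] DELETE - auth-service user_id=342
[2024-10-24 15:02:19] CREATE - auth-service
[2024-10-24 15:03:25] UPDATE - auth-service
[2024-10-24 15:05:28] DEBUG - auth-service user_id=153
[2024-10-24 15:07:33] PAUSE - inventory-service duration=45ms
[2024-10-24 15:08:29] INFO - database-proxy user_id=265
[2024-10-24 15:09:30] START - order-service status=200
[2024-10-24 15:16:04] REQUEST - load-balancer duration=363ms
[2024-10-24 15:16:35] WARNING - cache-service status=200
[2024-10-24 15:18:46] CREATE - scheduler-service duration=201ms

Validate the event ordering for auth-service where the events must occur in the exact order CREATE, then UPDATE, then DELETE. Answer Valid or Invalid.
Invalid

To validate ordering:

1. Required order: CREATE → UPDATE → DELETE
2. Rule: the events must occur in the exact order CREATE, then UPDATE, then DELETE
3. Check actual order of events for auth-service
4. Result: Invalid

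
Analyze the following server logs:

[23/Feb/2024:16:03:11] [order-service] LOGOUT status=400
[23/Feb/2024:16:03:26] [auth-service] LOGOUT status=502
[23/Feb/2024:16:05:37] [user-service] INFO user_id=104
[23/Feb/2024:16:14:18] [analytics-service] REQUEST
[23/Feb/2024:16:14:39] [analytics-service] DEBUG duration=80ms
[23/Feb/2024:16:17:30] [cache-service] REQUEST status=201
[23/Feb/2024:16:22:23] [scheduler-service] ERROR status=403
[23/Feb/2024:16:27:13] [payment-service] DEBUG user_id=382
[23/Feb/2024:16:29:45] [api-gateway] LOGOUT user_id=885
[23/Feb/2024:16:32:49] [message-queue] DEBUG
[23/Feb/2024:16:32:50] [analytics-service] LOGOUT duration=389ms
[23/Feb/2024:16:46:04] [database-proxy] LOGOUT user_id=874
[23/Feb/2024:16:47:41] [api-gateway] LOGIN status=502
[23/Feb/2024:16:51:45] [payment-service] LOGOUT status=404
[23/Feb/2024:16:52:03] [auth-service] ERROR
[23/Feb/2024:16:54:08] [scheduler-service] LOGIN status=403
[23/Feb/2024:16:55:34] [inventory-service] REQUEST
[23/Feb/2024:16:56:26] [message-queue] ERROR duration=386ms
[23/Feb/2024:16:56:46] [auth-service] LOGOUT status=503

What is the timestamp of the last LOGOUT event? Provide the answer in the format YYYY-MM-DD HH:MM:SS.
2024-02-23 16:56:46

To find the last event:

1. Filter for all LOGOUT events
2. Sort by timestamp
3. Select the last one
4. Timestamp: 2024-02-23 16:56:46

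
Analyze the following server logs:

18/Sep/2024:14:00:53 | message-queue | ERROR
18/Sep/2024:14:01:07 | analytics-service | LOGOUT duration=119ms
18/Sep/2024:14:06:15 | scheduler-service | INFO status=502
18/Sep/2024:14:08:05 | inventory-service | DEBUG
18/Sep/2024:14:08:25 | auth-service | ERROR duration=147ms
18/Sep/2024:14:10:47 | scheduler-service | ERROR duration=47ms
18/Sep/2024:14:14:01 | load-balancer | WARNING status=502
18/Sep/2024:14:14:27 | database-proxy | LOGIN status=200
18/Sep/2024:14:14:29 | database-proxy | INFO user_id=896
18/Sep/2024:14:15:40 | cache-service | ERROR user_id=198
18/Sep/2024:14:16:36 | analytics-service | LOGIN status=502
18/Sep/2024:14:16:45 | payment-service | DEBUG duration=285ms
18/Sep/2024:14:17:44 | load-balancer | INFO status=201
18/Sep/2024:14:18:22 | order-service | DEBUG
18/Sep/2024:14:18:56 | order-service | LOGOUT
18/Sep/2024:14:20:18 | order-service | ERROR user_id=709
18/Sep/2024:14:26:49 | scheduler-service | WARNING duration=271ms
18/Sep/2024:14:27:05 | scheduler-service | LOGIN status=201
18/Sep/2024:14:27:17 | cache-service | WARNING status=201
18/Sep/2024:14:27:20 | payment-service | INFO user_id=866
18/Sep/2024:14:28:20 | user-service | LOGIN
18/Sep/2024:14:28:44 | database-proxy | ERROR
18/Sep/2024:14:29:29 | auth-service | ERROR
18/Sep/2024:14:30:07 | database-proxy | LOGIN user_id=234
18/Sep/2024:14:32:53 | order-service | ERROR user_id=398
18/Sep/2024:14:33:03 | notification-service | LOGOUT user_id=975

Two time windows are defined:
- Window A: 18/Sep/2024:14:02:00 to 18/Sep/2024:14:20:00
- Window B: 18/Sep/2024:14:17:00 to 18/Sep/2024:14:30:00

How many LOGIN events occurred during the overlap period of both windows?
0

To find overlap events:

1. Window A: 18/Sep/2024:14:02:00 to 18/Sep/2024:14:20:00
2. Window B: 18/Sep/2024:14:17:00 to 18/Sep/2024:14:30:00
3. Overlap period: 18/Sep/2024:14:17:00 to 18/Sep/2024:14:20:00
4. Count LOGIN events in overlap: 0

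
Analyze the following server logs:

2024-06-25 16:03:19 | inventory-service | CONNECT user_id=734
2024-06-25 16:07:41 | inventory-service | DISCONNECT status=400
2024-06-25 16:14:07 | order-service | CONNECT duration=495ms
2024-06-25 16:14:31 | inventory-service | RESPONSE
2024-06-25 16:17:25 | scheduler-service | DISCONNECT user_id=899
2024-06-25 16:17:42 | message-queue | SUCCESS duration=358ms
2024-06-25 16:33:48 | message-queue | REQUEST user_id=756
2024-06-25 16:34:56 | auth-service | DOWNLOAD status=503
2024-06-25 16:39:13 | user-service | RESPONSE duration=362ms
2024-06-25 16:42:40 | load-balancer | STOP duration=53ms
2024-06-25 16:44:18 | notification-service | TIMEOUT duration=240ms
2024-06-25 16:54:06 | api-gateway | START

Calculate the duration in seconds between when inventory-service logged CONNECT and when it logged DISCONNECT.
262

To find the time between events:

1. Locate the first CONNECT event for inventory-service: 2024-06-25 16:03:19
2. Locate the first DISCONNECT event for inventory-service: 2024-06-25 16:07:41
3. Calculate the difference: 2024-06-25 16:07:41 - 2024-06-25 16:03:19 = 262 seconds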